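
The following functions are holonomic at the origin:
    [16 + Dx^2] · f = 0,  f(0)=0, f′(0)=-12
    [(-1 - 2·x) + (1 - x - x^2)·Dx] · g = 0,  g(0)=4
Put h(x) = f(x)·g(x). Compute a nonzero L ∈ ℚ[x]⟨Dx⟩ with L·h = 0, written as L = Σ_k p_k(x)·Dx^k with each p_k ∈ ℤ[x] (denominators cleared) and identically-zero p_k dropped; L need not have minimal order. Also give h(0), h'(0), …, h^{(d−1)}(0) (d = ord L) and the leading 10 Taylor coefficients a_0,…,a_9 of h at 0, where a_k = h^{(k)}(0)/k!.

f: a_k = 0, -12, 0, 32, 0, -128/5, 0, 1024/105, 0, -2048/945, …
g: a_k = 4, 4, 8, 12, 20, 32, 52, 84, 136, 220, …
f·g: L₀ = L_f ⊗_s L_g, ord ≤ 2·1.
L = (-14 + 16·x + 16·x^2) + (2 + 4·x)·Dx + (-1 + x + x^2)·Dx^2  (order 2).
h: a_k = 0, -48, -48, 32, -16, -432/5, -512/5, -15728/105, -5296/21, -388064/945, …
ICs: h(0) = 0, h′(0) = -48.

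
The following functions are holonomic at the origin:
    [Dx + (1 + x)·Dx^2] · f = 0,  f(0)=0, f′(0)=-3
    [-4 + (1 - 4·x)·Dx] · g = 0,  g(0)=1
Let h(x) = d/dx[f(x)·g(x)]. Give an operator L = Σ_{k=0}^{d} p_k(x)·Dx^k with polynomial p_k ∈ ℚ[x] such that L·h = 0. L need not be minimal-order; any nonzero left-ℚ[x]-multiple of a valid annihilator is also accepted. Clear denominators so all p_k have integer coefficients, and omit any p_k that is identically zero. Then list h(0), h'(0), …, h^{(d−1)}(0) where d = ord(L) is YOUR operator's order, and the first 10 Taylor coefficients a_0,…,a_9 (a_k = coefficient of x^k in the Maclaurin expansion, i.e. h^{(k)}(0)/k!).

L = 16 + (10 + 20·x)·Dx + (-1 + 3·x + 4·x^2)·Dx^2  (order 2).
h: a_k = -3, -21, -129, -685, -3428, -82257/5, -383881/5, -12284087/35, -110556993/70, -147409261/21, …
ICs: h(0) = -3, h′(0) = -21.

f: a_k = 0, -3, 3/2, -1, 3/4, -3/5, 1/2, -3/7, 3/8, -1/3, …
g: a_k = 1, 4, 16, 64, 256, 1024, 4096, 16384, 65536, 262144, …
f·g: L₀ = L_f ⊗_s L_g, ord ≤ 2·1.
Differentiate: ansatz ord ≤ ord L₀ ⇒ L.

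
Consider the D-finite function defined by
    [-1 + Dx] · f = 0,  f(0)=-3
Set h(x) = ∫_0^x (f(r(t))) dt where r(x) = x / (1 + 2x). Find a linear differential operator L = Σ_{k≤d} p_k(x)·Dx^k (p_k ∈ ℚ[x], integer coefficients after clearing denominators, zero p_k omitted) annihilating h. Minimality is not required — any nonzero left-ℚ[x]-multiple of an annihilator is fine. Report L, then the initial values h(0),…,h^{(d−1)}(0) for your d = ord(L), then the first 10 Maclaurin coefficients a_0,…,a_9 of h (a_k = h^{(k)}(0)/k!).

f: a_k = -3, -3, -3/2, -1/2, -1/8, -1/40, -1/240, -1/1680, -1/13440, -1/120960, …
L₀ from L_f via x↦r, Dx↦r'^{-1}Dx.
h=∫h₀ ⇒ L = L₀·Dx.
L = -Dx + (1 + 4·x + 4·x^2)·Dx^2  (order 2).
h: a_k = 0, -3, -3/2, 3/2, -13/8, 71/40, -147/80, 2699/1680, -9157/13440, -68731/40320, …
ICs: h(0) = 0, h′(0) = -3.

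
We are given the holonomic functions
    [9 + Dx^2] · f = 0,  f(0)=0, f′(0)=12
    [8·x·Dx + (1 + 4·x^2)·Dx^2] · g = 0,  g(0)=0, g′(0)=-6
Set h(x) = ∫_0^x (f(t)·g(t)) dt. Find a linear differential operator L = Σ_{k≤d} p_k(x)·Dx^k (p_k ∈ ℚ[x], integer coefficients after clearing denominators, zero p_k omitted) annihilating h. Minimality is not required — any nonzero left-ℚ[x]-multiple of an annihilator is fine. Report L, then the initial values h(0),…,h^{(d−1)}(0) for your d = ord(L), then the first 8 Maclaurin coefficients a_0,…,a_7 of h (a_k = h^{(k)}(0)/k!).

L = (2925 + 31536·x^2 + 95904·x^4 + 186624·x^6 + 186624·x^8)·Dx + (2448·x + 20160·x^3 + 62208·x^5 + 82944·x^7)·Dx^2 + (442 + 5088·x^2 + 19008·x^4 + 41472·x^6 + 41472·x^8)·Dx^3 + (272·x + 2240·x^3 + 6912·x^5 + 9216·x^7)·Dx^4 + (13 + 176·x^2 + 928·x^4 + 2304·x^6 + 2304·x^8)·Dx^5  (order 5).
h: a_k = 0, 0, 0, -24, 0, 204/5, 0, -423/7, …
ICs: h(0) = 0, h′(0) = 0, h′′(0) = 0, h′′′(0) = -144, h′′′′(0) = 0.

f: a_k = 0, 12, 0, -18, 0, 81/10, 0, -243/140, …
g: a_k = 0, -6, 0, 8, 0, -96/5, 0, 384/7, …
f·g: L₀ = L_f ⊗_s L_g, ord ≤ 2·2.
∫: right-multiply L₀ by Dx.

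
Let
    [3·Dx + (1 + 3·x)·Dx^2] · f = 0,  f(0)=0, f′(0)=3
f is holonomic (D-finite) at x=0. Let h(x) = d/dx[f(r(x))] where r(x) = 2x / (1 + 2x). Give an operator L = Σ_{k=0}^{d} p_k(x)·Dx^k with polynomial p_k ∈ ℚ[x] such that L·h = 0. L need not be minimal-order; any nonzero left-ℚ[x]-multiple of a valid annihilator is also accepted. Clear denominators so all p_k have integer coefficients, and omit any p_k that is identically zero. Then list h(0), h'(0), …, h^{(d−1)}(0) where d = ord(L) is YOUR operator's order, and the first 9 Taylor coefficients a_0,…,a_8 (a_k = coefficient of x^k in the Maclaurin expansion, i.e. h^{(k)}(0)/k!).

L = (10 + 32·x) + (1 + 10·x + 16·x^2)·Dx  (order 1).
h: a_k = 6, -60, 504, -4080, 32736, -262080, 2097024, -16776960, 134217216, …
ICs: h(0) = 6.

f: a_k = 0, 3, -9/2, 9, -81/4, 243/5, -243/2, 2187/7, -6561/8, …
f∘r: x↦r, Dx↦Dx/r' in L_f ⇒ L₀.
h=h₀': d/dx-closure on L₀ ⇒ L.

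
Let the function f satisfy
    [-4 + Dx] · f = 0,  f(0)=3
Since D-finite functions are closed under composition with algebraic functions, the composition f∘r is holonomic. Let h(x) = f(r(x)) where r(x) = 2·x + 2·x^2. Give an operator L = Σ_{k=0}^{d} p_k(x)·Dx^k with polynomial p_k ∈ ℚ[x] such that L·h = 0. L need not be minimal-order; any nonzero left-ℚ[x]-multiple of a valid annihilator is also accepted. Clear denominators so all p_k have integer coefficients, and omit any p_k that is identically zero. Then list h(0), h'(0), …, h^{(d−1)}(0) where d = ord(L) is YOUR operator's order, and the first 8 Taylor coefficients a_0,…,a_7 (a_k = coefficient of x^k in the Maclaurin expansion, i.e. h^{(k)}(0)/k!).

f: a_k = 3, 12, 24, 32, 32, 128/5, 256/15, 1024/105, …
Substitute x→r, Dx→(1/r')Dx; clear ⇒ L₀.
L = (-8 - 16·x) + Dx  (order 1).
h: a_k = 3, 24, 120, 448, 1376, 18176/5, 127744/15, 378880/21, …
ICs: h(0) = 3.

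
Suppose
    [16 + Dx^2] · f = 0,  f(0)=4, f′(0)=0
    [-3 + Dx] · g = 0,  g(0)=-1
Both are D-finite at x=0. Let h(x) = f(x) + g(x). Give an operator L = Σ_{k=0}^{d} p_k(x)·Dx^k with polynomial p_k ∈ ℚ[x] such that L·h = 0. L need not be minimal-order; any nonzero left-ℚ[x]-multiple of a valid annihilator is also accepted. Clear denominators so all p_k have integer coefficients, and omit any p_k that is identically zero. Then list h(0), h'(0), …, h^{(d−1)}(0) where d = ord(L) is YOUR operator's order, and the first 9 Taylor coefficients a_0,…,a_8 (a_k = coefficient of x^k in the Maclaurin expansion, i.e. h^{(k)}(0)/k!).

f: a_k = 4, 0, -32, 0, 128/3, 0, -1024/45, 0, 2048/315, …
g: a_k = -1, -3, -9/2, -9/2, -27/8, -81/40, -81/80, -243/560, -729/4480, …
L₀ := lclm(L_f,L_g); ord L₀ ≤ 2+1.
L = -48 + 16·Dx - 3·Dx^2 + Dx^3  (order 3).
h: a_k = 3, -3, -73/2, -9/2, 943/24, -81/40, -17113/720, -243/560, 255583/40320, …
ICs: h(0) = 3, h′(0) = -3, h′′(0) = -73.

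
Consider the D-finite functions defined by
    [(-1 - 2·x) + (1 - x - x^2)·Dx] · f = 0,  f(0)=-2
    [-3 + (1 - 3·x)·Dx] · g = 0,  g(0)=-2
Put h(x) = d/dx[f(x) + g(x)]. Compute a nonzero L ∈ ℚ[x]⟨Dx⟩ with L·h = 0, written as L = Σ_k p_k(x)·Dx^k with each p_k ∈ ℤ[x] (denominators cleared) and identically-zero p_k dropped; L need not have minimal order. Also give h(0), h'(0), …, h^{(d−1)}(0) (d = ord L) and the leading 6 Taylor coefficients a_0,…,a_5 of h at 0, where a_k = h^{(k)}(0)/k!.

L = (54 + 72·x + 216·x^2 - 72·x^3 + 54·x^4) + (-18 - 30·x + 90·x^2 + 120·x^3 - 45·x^4 + 54·x^5)·Dx + (1 + 2·x - 25·x^2 + 30·x^3 - 3·x^5 + 9·x^6)·Dx^2  (order 2).
h: a_k = -8, -44, -180, -688, -2510, -8904, …
ICs: h(0) = -8, h′(0) = -44.

f: a_k = -2, -2, -4, -6, -10, -16, …
g: a_k = -2, -6, -18, -54, -162, -486, …
Sum ⇒ L₀ = lclm(L_f,L_g) in ℚ(x)⟨Dx⟩.
Derive L from L₀ (diff closure).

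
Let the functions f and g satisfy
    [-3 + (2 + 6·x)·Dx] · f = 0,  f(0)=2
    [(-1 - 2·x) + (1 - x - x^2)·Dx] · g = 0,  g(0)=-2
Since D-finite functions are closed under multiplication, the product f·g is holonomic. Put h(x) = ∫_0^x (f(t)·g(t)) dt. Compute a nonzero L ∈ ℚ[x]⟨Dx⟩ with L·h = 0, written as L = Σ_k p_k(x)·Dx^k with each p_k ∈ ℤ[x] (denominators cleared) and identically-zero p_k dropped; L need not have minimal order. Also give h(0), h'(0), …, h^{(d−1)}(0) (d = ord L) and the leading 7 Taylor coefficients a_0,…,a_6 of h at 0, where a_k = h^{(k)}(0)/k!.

f: a_k = 2, 3, -9/4, 27/8, -405/64, 1701/128, -15309/512, …
g: a_k = -2, -2, -4, -6, -10, -16, -26, …
h₀=f·g: eliminate ⇒ L₀, order ≤ 1·1.
h=∫h₀ ⇒ L = L₀·Dx.
L = (5 + 7·x + 9·x^2)·Dx + (-2 - 4·x + 8·x^2 + 6·x^3)·Dx^2  (order 2).
h: a_k = 0, -4, -5, -19/6, -105/16, -739/160, -4859/384, …
ICs: h(0) = 0, h′(0) = -4.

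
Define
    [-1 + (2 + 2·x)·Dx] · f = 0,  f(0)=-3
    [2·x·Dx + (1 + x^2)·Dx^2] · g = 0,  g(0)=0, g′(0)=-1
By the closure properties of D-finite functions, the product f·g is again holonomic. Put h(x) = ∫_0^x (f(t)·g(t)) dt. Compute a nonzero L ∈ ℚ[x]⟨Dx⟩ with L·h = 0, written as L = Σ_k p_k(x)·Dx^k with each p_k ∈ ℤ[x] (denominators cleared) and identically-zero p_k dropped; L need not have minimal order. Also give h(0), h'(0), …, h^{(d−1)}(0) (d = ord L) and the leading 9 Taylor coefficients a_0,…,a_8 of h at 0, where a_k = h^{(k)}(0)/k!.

f: a_k = -3, -3/2, 3/8, -3/16, 15/128, -21/256, 63/1024, -99/2048, 1287/32768, …
g: a_k = 0, -1, 0, 1/3, 0, -1/5, 0, 1/7, 0, …
h₀=f·g: eliminate ⇒ L₀, order ≤ 1·2.
Integrate: L := L₀·Dx.
L = (3 - 4·x - x^2)·Dx + (-4 + 4·x + 12·x^2 + 4·x^3)·Dx^2 + (4 + 8·x + 8·x^2 + 8·x^3 + 4·x^4)·Dx^3  (order 3).
h: a_k = 0, 0, 3/2, 1/2, -11/32, -1/16, 389/3840, 409/8960, -18853/286720, …
ICs: h(0) = 0, h′(0) = 0, h′′(0) = 3.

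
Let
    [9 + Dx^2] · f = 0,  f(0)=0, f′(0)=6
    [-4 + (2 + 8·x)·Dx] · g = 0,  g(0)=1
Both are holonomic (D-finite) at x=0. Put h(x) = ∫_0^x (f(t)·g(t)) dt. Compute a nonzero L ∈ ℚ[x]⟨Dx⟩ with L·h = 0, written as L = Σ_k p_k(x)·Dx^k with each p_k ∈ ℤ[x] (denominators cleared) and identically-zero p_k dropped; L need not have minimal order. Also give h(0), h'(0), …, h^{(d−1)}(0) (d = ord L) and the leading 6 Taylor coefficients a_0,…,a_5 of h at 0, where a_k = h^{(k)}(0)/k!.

f: a_k = 0, 6, 0, -9, 0, 81/20, …
g: a_k = 1, 2, -2, 4, -10, 28, …
Product ⇒ symmetric product L₀, ord ≤ 2.
∫: right-multiply L₀ by Dx.
L = (21 + 72·x + 144·x^2)·Dx + (-4 - 16·x)·Dx^2 + (1 + 8·x + 16·x^2)·Dx^3  (order 3).
h: a_k = 0, 0, 3, 4, -21/4, 6/5, …
ICs: h(0) = 0, h′(0) = 0, h′′(0) = 6.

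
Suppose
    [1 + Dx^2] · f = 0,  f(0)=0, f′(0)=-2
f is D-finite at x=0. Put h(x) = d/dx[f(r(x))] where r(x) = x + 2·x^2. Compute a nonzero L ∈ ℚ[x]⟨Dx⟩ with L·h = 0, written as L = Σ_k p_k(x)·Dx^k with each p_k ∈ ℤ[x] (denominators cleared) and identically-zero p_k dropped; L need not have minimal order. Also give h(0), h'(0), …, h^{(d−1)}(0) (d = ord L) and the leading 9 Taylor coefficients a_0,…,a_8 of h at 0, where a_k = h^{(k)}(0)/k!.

f: a_k = 0, -2, 0, 1/3, 0, -1/60, 0, 1/2520, 0, …
L₀ from L_f via x↦r, Dx↦r'^{-1}Dx.
h=h₀': d/dx-closure on L₀ ⇒ L.
L = (49 + 16·x + 96·x^2 + 256·x^3 + 256·x^4) + (-12 - 48·x)·Dx + (1 + 8·x + 16·x^2)·Dx^2  (order 2).
h: a_k = -2, -8, 1, 8, 239/12, 15, -1679/360, -478/45, -235873/20160, …
ICs: h(0) = -2, h′(0) = -8.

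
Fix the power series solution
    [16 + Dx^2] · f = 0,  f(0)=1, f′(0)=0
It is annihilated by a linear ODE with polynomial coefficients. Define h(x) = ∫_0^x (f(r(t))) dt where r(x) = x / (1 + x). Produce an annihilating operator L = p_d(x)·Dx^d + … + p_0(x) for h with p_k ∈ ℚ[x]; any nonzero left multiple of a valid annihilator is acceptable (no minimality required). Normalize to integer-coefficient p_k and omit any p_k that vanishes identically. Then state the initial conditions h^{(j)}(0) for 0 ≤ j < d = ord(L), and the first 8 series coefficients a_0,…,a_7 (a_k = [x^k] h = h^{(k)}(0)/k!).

L = 16·Dx + (2 + 6·x + 6·x^2 + 2·x^3)·Dx^2 + (1 + 4·x + 6·x^2 + 4·x^3 + x^4)·Dx^3  (order 3).
h: a_k = 0, 1, 0, -8/3, 4, -8/3, -16/9, 392/45, …
ICs: h(0) = 0, h′(0) = 1, h′′(0) = 0.

f: a_k = 1, 0, -8, 0, 32/3, 0, -256/45, 0, …
L₀ from L_f via x↦r, Dx↦r'^{-1}Dx.
∫: right-multiply L₀ by Dx.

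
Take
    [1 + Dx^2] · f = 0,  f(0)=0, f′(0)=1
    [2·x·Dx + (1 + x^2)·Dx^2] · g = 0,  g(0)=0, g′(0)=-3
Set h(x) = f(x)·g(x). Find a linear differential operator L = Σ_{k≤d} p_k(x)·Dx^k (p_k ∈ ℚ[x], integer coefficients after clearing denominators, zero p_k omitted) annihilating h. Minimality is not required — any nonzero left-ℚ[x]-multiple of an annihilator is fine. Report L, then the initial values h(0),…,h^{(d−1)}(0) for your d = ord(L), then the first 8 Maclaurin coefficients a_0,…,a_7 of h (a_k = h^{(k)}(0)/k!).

f: a_k = 0, 1, 0, -1/6, 0, 1/120, 0, -1/5040, …
g: a_k = 0, -3, 0, 1, 0, -3/5, 0, 3/7, …
L₀ := L_f ⊗_s L_g (sym. prod.), ord ≤ 4.
L = (10 + 26·x^2 + 11·x^4 + 4·x^6 + x^8) + (12·x + 20·x^3 + 12·x^5 + 4·x^7)·Dx + (12 + 32·x^2 + 18·x^4 + 8·x^6 + 2·x^8)·Dx^2 + (12·x + 20·x^3 + 12·x^5 + 4·x^7)·Dx^3 + (2 + 6·x^2 + 7·x^4 + 4·x^6 + x^8)·Dx^4  (order 4).
h: a_k = 0, 0, -3, 0, 3/2, 0, -19/24, 0, …
ICs: h(0) = 0, h′(0) = 0, h′′(0) = -6, h′′′(0) = 0.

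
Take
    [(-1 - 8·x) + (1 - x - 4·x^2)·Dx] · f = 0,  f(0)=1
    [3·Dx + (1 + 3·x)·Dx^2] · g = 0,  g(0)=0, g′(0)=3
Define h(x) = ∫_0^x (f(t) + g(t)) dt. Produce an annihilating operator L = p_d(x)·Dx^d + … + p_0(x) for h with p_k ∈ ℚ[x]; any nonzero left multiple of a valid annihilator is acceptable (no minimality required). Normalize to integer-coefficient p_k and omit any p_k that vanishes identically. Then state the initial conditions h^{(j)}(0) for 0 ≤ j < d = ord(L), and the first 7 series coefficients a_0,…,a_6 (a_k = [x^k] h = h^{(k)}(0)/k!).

f: a_k = 1, 1, 5, 9, 29, 65, 181, …
g: a_k = 0, 3, -9/2, 9, -81/4, 243/5, -243/2, …
Weyl lclm of L_f,L_g ⇒ L₀ (ord ≤ 3).
∫: right-multiply L₀ by Dx.
L = (342 + 2178·x + 6624·x^2 + 6336·x^3 + 6912·x^4)·Dx^2 + (36 + 696·x + 4356·x^2 + 10176·x^3 + 12960·x^4 + 11520·x^5)·Dx^3 + (-13 - 101·x - 191·x^2 + 225·x^3 + 1440·x^4 + 2928·x^5 + 2304·x^6)·Dx^4  (order 4).
h: a_k = 0, 1, 2, 1/6, 9/2, 7/4, 284/15, …
ICs: h(0) = 0, h′(0) = 1, h′′(0) = 4, h′′′(0) = 1.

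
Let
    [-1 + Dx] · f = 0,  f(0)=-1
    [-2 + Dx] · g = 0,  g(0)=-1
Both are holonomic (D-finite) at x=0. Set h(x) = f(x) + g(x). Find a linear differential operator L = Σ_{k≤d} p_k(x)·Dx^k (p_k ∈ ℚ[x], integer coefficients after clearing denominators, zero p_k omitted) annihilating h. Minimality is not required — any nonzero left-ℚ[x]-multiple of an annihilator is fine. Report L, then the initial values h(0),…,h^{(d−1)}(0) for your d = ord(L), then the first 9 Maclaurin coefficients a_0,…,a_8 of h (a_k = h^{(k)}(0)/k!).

f: a_k = -1, -1, -1/2, -1/6, -1/24, -1/120, -1/720, -1/5040, -1/40320, …
g: a_k = -1, -2, -2, -4/3, -2/3, -4/15, -4/45, -8/315, -2/315, …
L₀ := lclm(L_f,L_g); ord L₀ ≤ 1+1.
L = 2 - 3·Dx + Dx^2  (order 2).
h: a_k = -2, -3, -5/2, -3/2, -17/24, -11/40, -13/144, -43/1680, -257/40320, …
ICs: h(0) = -2, h′(0) = -3.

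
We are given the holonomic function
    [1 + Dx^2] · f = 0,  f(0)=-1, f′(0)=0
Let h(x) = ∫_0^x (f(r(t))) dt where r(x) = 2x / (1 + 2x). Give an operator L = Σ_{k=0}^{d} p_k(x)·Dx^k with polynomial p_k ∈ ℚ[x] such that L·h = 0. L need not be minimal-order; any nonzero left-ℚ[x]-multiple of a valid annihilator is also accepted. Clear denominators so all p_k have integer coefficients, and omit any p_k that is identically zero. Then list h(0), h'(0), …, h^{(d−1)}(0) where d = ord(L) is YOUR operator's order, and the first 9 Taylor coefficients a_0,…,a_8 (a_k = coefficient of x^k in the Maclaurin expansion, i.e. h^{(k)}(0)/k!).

f: a_k = -1, 0, 1/2, 0, -1/24, 0, 1/720, 0, -1/40320, …
Substitute x→r, Dx→(1/r')Dx; clear ⇒ L₀.
∫: right-multiply L₀ by Dx.
L = 4·Dx + (4 + 24·x + 48·x^2 + 32·x^3)·Dx^2 + (1 + 8·x + 24·x^2 + 32·x^3 + 16·x^4)·Dx^3  (order 3).
h: a_k = 0, -1, 0, 2/3, -2, 14/3, -88/9, 6004/315, -174/5, …
ICs: h(0) = 0, h′(0) = -1, h′′(0) = 0.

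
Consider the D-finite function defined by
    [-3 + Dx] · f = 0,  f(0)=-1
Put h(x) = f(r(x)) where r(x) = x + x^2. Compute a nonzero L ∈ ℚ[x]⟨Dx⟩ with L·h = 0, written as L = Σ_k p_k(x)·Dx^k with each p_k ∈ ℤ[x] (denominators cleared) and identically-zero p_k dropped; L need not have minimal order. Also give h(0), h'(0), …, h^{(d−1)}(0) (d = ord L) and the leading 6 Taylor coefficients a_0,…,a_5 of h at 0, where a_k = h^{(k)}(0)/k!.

f: a_k = -1, -3, -9/2, -9/2, -27/8, -81/40, …
L₀ from L_f via x↦r, Dx↦r'^{-1}Dx.
L = (-3 - 6·x) + Dx  (order 1).
h: a_k = -1, -3, -15/2, -27/2, -171/8, -1161/40, …
ICs: h(0) = -1.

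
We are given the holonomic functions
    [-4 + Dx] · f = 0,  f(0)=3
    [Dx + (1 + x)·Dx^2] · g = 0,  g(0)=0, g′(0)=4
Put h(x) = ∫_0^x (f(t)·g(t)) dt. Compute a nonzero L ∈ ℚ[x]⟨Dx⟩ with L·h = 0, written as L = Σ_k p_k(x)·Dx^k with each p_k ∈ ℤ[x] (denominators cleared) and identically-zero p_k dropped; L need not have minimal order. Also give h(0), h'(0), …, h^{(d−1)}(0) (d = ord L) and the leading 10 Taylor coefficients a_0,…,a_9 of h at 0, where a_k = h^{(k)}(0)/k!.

f: a_k = 3, 12, 24, 32, 32, 128/5, 256/15, 1024/105, 512/105, 2048/945, …
g: a_k = 0, 4, -2, 4/3, -1, 4/5, -2/3, 4/7, -1/2, 4/9, …
L₀ := L_f ⊗_s L_g (sym. prod.), ord ≤ 2.
h=∫h₀ ⇒ L = L₀·Dx.
L = (12 + 16·x)·Dx + (-7 - 8·x)·Dx^2 + (1 + x)·Dx^3  (order 3).
h: a_k = 0, 0, 6, 14, 19, 93/5, 72/5, 194/21, 1067/210, 659/270, …
ICs: h(0) = 0, h′(0) = 0, h′′(0) = 12.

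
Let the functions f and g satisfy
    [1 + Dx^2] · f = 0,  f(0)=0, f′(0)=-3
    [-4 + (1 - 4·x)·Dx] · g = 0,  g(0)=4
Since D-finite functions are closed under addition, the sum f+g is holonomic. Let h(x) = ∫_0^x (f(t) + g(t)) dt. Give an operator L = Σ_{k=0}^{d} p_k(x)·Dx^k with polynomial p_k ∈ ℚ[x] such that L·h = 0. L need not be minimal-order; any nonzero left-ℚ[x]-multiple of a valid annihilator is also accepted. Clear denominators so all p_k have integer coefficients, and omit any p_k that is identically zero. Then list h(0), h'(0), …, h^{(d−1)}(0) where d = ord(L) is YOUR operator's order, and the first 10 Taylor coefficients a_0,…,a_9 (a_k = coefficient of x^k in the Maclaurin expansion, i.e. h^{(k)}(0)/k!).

f: a_k = 0, -3, 0, 1/2, 0, -1/40, 0, 1/1680, 0, -1/120960, …
g: a_k = 4, 16, 64, 256, 1024, 4096, 16384, 65536, 262144, 1048576, …
f+g: L₀ = lclm(L_f,L_g), ord ≤ 2+1.
h=∫₀ˣh₀: take L = L₀·Dx.
L = (-388 + 32·x - 64·x^2)·Dx + (33 - 140·x + 48·x^2 - 64·x^3)·Dx^2 + (-388 + 32·x - 64·x^2)·Dx^3 + (33 - 140·x + 48·x^2 - 64·x^3)·Dx^4  (order 4).
h: a_k = 0, 4, 13/2, 64/3, 513/8, 1024/5, 54613/80, 16384/7, 110100481/13440, 262144/9, …
ICs: h(0) = 0, h′(0) = 4, h′′(0) = 13, h′′′(0) = 128.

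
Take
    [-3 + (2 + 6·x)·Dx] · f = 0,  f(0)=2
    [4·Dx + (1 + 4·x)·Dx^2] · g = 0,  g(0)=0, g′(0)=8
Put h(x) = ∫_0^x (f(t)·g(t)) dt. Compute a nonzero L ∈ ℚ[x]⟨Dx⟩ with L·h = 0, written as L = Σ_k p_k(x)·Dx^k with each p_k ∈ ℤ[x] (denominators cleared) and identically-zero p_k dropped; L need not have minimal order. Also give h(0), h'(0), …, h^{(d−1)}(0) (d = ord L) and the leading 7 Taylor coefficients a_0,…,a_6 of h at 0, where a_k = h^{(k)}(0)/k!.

L = (3 + 36·x)·Dx + (4 + 12·x)·Dx^2 + (4 + 40·x + 132·x^2 + 144·x^3)·Dx^3  (order 3).
h: a_k = 0, 0, 8, -8/3, 29/6, -13, 9383/240, …
ICs: h(0) = 0, h′(0) = 0, h′′(0) = 16.

f: a_k = 2, 3, -9/4, 27/8, -405/64, 1701/128, -15309/512, …
g: a_k = 0, 8, -16, 128/3, -128, 2048/5, -4096/3, …
f·g: L₀ = L_f ⊗_s L_g, ord ≤ 1·2.
h=∫h₀ ⇒ L = L₀·Dx.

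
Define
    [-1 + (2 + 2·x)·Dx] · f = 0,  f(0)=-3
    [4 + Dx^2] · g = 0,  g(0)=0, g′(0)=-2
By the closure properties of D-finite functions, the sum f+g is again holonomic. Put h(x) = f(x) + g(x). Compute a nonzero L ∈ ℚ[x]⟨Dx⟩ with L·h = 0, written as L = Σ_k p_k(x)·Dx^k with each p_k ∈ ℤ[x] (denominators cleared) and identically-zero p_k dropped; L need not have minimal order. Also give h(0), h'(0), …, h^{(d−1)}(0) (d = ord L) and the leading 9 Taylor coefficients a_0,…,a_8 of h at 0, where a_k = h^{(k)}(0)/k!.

f: a_k = -3, -3/2, 3/8, -3/16, 15/128, -21/256, 63/1024, -99/2048, 1287/32768, …
g: a_k = 0, -2, 0, 4/3, 0, -4/15, 0, 8/315, 0, …
h₀=f+g: left-lcm gives L₀, ord ≤ 3.
L = (-76 - 128·x - 64·x^2) + (120 + 376·x + 384·x^2 + 128·x^3)·Dx + (-19 - 32·x - 16·x^2)·Dx^2 + (30 + 94·x + 96·x^2 + 32·x^3)·Dx^3  (order 3).
h: a_k = -3, -7/2, 3/8, 55/48, 15/128, -1339/3840, 63/1024, -14801/645120, 1287/32768, …
ICs: h(0) = -3, h′(0) = -7/2, h′′(0) = 3/4.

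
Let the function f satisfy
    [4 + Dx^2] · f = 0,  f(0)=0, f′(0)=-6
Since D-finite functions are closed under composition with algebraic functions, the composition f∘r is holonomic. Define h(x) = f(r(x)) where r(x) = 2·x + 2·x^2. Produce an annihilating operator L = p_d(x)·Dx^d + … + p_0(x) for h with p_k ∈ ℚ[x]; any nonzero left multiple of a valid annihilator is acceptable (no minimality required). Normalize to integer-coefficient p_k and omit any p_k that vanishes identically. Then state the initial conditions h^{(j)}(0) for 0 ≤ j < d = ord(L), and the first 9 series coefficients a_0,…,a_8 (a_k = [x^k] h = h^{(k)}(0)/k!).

L = (16 + 96·x + 192·x^2 + 128·x^3) - 2·Dx + (1 + 2·x)·Dx^2  (order 2).
h: a_k = 0, -12, -12, 32, 96, 352/5, -96, -25856/105, -2816/15, …
ICs: h(0) = 0, h′(0) = -12.

f: a_k = 0, -6, 0, 4, 0, -4/5, 0, 8/105, 0, …
Change of var in L_f (x↦r) gives L₀.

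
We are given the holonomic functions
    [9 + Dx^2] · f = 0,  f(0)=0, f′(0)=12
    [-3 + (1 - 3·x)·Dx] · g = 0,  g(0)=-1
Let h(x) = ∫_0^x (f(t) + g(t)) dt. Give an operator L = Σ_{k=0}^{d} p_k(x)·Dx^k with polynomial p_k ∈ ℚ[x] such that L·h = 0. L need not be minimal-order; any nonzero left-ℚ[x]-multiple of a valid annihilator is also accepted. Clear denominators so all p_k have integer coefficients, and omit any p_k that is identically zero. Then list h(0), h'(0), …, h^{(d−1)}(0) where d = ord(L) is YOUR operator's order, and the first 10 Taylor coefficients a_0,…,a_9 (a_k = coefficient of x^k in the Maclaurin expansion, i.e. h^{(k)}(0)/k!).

f: a_k = 0, 12, 0, -18, 0, 81/10, 0, -243/140, 0, 243/1120, …
g: a_k = -1, -3, -9, -27, -81, -243, -729, -2187, -6561, -19683, …
f+g: L₀ = lclm(L_f,L_g), ord ≤ 2+1.
∫: right-multiply L₀ by Dx.
L = (-63 + 54·x - 81·x^2)·Dx + (9 - 45·x + 81·x^2 - 81·x^3)·Dx^2 + (-7 + 6·x - 9·x^2)·Dx^3 + (1 - 5·x + 9·x^2 - 9·x^3)·Dx^4  (order 4).
h: a_k = 0, -1, 9/2, -3, -45/4, -81/5, -783/20, -729/7, -306423/1120, -729, …
ICs: h(0) = 0, h′(0) = -1, h′′(0) = 9, h′′′(0) = -18.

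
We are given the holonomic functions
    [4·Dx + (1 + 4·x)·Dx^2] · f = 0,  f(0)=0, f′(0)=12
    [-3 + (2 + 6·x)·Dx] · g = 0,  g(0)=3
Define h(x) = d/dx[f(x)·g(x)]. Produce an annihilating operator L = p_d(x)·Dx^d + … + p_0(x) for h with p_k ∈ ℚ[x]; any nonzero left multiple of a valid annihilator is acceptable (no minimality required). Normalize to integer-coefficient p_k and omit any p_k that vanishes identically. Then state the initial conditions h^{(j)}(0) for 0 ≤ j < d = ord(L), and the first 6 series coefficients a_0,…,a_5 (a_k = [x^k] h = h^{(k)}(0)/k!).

L = (-33 + 72·x + 432·x^2) + (-4 + 324·x + 2160·x^2 + 3456·x^3)·Dx + (4 + 88·x + 612·x^2 + 1728·x^3 + 1728·x^4)·Dx^2  (order 2).
h: a_k = 36, -36, 261/2, -585, 84447/32, -1862577/160, …
ICs: h(0) = 36, h′(0) = -36.

f: a_k = 0, 12, -24, 64, -192, 3072/5, …
g: a_k = 3, 9/2, -27/8, 81/16, -1215/128, 5103/256, …
Sym-product of L_f,L_g gives L₀ (≤ ord 2).
Derive L from L₀ (diff closure).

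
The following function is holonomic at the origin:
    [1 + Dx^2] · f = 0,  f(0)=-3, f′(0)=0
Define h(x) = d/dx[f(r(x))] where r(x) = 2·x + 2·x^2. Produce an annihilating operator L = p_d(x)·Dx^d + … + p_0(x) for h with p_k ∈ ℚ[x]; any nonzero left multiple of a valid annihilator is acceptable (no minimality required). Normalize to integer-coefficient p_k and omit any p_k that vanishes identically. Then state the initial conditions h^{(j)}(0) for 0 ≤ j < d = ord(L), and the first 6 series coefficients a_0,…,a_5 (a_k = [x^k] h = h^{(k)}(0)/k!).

f: a_k = -3, 0, 3/2, 0, -1/8, 0, …
f∘r: x↦r, Dx↦Dx/r' in L_f ⇒ L₀.
Differentiate: ansatz ord ≤ ord L₀ ⇒ L.
L = (16 + 32·x + 96·x^2 + 128·x^3 + 64·x^4) + (-6 - 12·x)·Dx + (1 + 4·x + 4·x^2)·Dx^2  (order 2).
h: a_k = 0, 12, 36, 16, -40, -352/5, …
ICs: h(0) = 0, h′(0) = 12.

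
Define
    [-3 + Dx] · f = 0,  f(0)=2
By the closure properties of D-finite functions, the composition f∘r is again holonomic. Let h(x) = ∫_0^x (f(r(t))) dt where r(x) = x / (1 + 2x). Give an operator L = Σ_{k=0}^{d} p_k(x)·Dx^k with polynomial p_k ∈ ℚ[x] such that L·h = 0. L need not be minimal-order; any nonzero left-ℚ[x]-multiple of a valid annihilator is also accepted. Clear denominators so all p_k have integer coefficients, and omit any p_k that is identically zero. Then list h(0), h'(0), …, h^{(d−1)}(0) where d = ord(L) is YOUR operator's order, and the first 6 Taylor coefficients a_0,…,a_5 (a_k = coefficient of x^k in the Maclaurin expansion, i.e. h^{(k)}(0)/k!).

f: a_k = 2, 6, 9, 9, 27/4, 81/20, …
f∘r: x↦r, Dx↦Dx/r' in L_f ⇒ L₀.
h=∫₀ˣh₀: take L = L₀·Dx.
L = -3·Dx + (1 + 4·x + 4·x^2)·Dx^2  (order 2).
h: a_k = 0, 2, 3, -1, -3/4, 51/20, …
ICs: h(0) = 0, h′(0) = 2.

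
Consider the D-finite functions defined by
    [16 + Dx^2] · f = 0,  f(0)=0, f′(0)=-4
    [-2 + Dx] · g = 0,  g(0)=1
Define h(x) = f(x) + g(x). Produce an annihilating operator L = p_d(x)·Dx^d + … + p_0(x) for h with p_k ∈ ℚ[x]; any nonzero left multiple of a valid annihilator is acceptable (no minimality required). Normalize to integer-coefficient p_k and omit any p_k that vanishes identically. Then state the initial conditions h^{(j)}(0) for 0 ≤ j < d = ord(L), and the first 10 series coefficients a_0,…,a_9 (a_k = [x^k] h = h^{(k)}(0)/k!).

L = -32 + 16·Dx - 2·Dx^2 + Dx^3  (order 3).
h: a_k = 1, -2, 2, 12, 2/3, -124/15, 4/45, 344/105, 2/315, -292/405, …
ICs: h(0) = 1, h′(0) = -2, h′′(0) = 4.

f: a_k = 0, -4, 0, 32/3, 0, -128/15, 0, 1024/315, 0, -2048/2835, …
g: a_k = 1, 2, 2, 4/3, 2/3, 4/15, 4/45, 8/315, 2/315, 4/2835, …
L₀ := lclm(L_f,L_g); ord L₀ ≤ 2+1.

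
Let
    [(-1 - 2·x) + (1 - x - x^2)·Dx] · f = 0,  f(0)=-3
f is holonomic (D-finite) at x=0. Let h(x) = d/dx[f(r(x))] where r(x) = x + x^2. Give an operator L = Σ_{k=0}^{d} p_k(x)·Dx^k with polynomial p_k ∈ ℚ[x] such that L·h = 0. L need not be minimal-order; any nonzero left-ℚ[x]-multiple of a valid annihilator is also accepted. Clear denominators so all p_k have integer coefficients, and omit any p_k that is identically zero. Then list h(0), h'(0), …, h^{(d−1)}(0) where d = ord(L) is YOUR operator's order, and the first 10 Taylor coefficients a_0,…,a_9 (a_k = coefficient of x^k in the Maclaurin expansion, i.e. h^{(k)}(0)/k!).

f: a_k = -3, -3, -6, -9, -15, -24, -39, -63, -102, -165, …
Change of var in L_f (x↦r) gives L₀.
h=h₀': d/dx-closure on L₀ ⇒ L.
L = (6 + 24·x + 48·x^2 + 68·x^3 + 84·x^4 + 60·x^5 + 20·x^6) + (-1 - 3·x + 12·x^3 + 25·x^4 + 24·x^5 + 14·x^6 + 4·x^7)·Dx  (order 1).
h: a_k = -3, -18, -63, -192, -555, -1548, -4179, -11064, -28836, -74220, …
ICs: h(0) = -3.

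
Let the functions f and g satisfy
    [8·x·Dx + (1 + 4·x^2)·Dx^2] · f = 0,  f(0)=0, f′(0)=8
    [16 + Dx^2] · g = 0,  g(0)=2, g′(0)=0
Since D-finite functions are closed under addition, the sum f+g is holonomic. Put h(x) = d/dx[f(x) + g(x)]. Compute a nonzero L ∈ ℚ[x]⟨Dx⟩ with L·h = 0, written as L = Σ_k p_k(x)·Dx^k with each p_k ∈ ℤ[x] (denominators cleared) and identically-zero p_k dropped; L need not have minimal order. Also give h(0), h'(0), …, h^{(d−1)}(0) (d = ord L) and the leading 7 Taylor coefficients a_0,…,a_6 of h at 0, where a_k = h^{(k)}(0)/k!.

L = (-512·x + 5120·x^3 + 4096·x^5) + (16 + 512·x^2 + 2304·x^4 + 2048·x^6)·Dx + (-32·x + 320·x^3 + 256·x^5)·Dx^2 + (1 + 32·x^2 + 144·x^4 + 128·x^6)·Dx^3  (order 3).
h: a_k = 8, -32, -32, 256/3, 128, -1024/15, -512, …
ICs: h(0) = 8, h′(0) = -32, h′′(0) = -64.

f: a_k = 0, 8, 0, -32/3, 0, 128/5, 0, …
g: a_k = 2, 0, -16, 0, 64/3, 0, -512/45, …
L₀ := lclm(L_f,L_g); ord L₀ ≤ 2+2.
Differentiate: ansatz ord ≤ ord L₀ ⇒ L.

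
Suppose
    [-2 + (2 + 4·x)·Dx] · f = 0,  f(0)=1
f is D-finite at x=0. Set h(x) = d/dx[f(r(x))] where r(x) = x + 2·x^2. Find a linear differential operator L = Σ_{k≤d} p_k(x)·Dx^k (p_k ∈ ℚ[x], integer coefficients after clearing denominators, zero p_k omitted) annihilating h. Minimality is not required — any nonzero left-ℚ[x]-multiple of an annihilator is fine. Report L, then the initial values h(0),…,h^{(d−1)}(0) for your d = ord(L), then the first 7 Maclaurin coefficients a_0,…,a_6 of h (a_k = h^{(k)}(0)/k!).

L = 3 + (-1 - 6·x - 12·x^2 - 16·x^3)·Dx  (order 1).
h: a_k = 1, 3, -9/2, 3/2, 75/8, -171/8, 147/16, …
ICs: h(0) = 1.

f: a_k = 1, 1, -1/2, 1/2, -5/8, 7/8, -21/16, …
L₀ from L_f via x↦r, Dx↦r'^{-1}Dx.
h=h₀': d/dx-closure on L₀ ⇒ L.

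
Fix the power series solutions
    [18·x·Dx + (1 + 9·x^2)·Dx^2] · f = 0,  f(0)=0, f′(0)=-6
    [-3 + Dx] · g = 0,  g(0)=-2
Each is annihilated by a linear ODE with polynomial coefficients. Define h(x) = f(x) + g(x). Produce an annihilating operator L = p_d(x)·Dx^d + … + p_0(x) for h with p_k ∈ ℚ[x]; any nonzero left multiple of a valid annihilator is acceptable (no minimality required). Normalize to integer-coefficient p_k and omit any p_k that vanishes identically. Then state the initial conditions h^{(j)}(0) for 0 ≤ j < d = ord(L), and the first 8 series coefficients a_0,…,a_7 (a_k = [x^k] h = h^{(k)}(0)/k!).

L = (18 - 108·x - 162·x^2)·Dx + (-9 + 27·x + 27·x^2 - 81·x^3)·Dx^2 + (1 + 3·x + 9·x^2 + 27·x^3)·Dx^3  (order 3).
h: a_k = -2, -12, -9, 9, -27/4, -405/4, -81/40, 174717/280, …
ICs: h(0) = -2, h′(0) = -12, h′′(0) = -18.

f: a_k = 0, -6, 0, 18, 0, -486/5, 0, 4374/7, …
g: a_k = -2, -6, -9, -9, -27/4, -81/20, -81/40, -243/280, …
f+g: L₀ = lclm(L_f,L_g), ord ≤ 2+1.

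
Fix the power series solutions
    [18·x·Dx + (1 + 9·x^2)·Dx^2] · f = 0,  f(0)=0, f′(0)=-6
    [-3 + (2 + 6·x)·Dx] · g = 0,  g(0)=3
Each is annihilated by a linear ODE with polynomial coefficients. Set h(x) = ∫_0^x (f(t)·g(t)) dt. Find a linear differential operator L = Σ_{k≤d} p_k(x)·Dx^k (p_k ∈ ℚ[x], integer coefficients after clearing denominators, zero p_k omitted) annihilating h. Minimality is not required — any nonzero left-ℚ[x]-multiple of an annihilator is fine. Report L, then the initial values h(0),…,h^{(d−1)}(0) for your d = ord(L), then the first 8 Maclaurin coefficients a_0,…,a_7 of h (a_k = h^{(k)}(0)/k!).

f: a_k = 0, -6, 0, 18, 0, -486/5, 0, 4374/7, …
g: a_k = 3, 9/2, -27/8, 81/16, -1215/128, 5103/256, -45927/1024, 216513/2048, …
h₀=f·g: eliminate ⇒ L₀, order ≤ 2·1.
h=∫₀ˣh₀: take L = L₀·Dx.
L = (27 - 108·x - 81·x^2)·Dx + (-12 + 36·x + 324·x^2 + 324·x^3)·Dx^2 + (4 + 24·x + 72·x^2 + 216·x^3 + 324·x^4)·Dx^3  (order 3).
h: a_k = 0, 0, -9, -9, 297/16, 81/8, -31509/640, -298161/4480, …
ICs: h(0) = 0, h′(0) = 0, h′′(0) = -18.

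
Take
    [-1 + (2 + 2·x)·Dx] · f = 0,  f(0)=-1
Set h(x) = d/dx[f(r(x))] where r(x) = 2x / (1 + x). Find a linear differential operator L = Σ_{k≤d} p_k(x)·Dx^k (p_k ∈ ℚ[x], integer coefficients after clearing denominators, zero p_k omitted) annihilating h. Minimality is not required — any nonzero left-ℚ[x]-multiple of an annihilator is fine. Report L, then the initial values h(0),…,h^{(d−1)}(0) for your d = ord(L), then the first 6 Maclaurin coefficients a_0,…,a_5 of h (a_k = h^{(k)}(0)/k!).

f: a_k = -1, -1/2, 1/8, -1/16, 5/128, -7/256, …
Substitute x→r, Dx→(1/r')Dx; clear ⇒ L₀.
Differentiate: ansatz ord ≤ ord L₀ ⇒ L.
L = (-3 - 6·x) + (-1 - 4·x - 3·x^2)·Dx  (order 1).
h: a_k = -1, 3, -15/2, 37/2, -375/8, 981/8, …
ICs: h(0) = -1.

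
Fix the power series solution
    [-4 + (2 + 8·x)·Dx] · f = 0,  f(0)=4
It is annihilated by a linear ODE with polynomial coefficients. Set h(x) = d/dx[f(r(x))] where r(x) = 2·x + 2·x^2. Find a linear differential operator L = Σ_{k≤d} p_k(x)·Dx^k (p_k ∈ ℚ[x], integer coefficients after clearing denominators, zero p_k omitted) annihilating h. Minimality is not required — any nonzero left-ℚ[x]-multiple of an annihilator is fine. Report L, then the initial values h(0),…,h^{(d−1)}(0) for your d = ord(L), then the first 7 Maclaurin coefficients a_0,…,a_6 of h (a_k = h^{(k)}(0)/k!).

L = -2 + (-1 - 10·x - 24·x^2 - 16·x^3)·Dx  (order 1).
h: a_k = 16, -32, 192, -1152, 7040, -43776, 275968, …
ICs: h(0) = 16.

f: a_k = 4, 8, -8, 16, -40, 112, -336, …
h₀=f(r): pull back L_f along r ⇒ L₀.
h₀' ⇒ L via d/dx closure of L₀.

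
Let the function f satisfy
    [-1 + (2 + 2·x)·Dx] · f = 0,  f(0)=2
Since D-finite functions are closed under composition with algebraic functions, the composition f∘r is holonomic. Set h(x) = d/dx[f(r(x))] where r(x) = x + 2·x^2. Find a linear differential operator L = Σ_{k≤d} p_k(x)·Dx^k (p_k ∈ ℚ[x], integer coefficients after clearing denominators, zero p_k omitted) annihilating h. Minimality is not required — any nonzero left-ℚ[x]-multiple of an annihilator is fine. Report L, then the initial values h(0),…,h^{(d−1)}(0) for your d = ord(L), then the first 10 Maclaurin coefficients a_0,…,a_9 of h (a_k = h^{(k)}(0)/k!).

f: a_k = 2, 1, -1/4, 1/8, -5/64, 7/128, -21/512, 33/1024, -429/16384, 715/32768, …
L₀ from L_f via x↦r, Dx↦r'^{-1}Dx.
h₀' ⇒ L via d/dx closure of L₀.
L = 7 + (-2 - 10·x - 12·x^2 - 16·x^3)·Dx  (order 1).
h: a_k = 1, 7/2, -21/8, -21/16, 595/128, -567/256, -5537/1024, 17843/2048, 36099/32768, -1067395/65536, …
ICs: h(0) = 1.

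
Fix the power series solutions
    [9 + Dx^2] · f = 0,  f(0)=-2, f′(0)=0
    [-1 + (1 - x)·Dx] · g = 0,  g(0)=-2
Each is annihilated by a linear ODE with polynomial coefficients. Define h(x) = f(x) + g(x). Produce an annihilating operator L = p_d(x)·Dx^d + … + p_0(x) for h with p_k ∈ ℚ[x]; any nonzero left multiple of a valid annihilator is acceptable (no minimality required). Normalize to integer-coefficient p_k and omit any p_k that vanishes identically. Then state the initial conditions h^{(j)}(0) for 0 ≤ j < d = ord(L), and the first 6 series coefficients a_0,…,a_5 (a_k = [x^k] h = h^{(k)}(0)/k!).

f: a_k = -2, 0, 9, 0, -27/4, 0, …
g: a_k = -2, -2, -2, -2, -2, -2, …
f+g: L₀ = lclm(L_f,L_g), ord ≤ 2+1.
L = (-135 + 162·x - 81·x^2) + (99 - 261·x + 243·x^2 - 81·x^3)·Dx + (-15 + 18·x - 9·x^2)·Dx^2 + (11 - 29·x + 27·x^2 - 9·x^3)·Dx^3  (order 3).
h: a_k = -4, -2, 7, -2, -35/4, -2, …
ICs: h(0) = -4, h′(0) = -2, h′′(0) = 14.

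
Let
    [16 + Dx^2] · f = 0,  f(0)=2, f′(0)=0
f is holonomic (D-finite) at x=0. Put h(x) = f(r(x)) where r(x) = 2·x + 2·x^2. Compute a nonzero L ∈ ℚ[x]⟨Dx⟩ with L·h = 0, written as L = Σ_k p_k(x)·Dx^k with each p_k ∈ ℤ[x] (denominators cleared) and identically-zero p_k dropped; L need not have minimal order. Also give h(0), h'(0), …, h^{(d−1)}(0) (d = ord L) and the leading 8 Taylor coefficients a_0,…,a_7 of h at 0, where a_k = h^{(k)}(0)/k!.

L = (64 + 384·x + 768·x^2 + 512·x^3) - 2·Dx + (1 + 2·x)·Dx^2  (order 2).
h: a_k = 2, 0, -64, -128, 832/3, 4096/3, 59392/45, -45056/15, …
ICs: h(0) = 2, h′(0) = 0.

f: a_k = 2, 0, -16, 0, 64/3, 0, -512/45, 0, …
f∘r: x↦r, Dx↦Dx/r' in L_f ⇒ L₀.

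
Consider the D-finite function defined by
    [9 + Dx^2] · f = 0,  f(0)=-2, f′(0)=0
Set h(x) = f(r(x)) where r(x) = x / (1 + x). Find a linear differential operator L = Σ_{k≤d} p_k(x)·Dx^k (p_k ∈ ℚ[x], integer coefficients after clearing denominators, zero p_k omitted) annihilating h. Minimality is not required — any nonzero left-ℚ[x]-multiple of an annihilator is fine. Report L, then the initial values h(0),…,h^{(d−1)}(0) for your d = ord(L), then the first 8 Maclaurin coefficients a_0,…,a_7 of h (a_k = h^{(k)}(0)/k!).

f: a_k = -2, 0, 9, 0, -27/4, 0, 81/40, 0, …
h₀=f(r): pull back L_f along r ⇒ L₀.
L = 9 + (2 + 6·x + 6·x^2 + 2·x^3)·Dx + (1 + 4·x + 6·x^2 + 4·x^3 + x^4)·Dx^2  (order 2).
h: a_k = -2, 0, 9, -18, 81/4, -9, -819/40, 1377/20, …
ICs: h(0) = -2, h′(0) = 0.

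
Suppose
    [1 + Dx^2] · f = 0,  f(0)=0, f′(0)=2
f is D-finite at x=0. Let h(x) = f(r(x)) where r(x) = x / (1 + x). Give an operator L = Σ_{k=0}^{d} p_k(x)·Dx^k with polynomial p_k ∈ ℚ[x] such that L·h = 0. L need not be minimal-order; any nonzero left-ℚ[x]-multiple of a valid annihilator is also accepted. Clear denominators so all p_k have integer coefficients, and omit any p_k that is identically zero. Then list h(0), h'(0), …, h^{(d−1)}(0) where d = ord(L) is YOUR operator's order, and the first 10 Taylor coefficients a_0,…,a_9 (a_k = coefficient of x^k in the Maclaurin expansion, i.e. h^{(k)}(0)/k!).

f: a_k = 0, 2, 0, -1/3, 0, 1/60, 0, -1/2520, 0, 1/181440, …
Change of var in L_f (x↦r) gives L₀.
L = 1 + (2 + 6·x + 6·x^2 + 2·x^3)·Dx + (1 + 4·x + 6·x^2 + 4·x^3 + x^4)·Dx^2  (order 2).
h: a_k = 0, 2, -2, 5/3, -1, 1/60, 5/4, -6931/2520, 1591/360, -224179/36288, …
ICs: h(0) = 0, h′(0) = 2.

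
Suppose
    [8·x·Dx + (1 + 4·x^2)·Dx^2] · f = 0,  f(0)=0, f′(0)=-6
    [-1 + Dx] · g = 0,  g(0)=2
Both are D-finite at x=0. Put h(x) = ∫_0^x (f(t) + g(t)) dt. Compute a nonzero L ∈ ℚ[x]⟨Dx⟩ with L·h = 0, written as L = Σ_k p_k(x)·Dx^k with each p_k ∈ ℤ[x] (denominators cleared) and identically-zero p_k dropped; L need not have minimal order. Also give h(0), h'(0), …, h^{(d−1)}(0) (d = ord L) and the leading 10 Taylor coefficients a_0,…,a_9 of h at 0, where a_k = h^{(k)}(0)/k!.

L = (8 - 8·x - 96·x^2 - 32·x^3)·Dx^2 + (-9 + 88·x^2 - 16·x^4)·Dx^3 + (1 + 8·x + 8·x^2 + 32·x^3 + 16·x^4)·Dx^4  (order 4).
h: a_k = 0, 2, -2, 1/3, 25/12, 1/60, -1151/360, 1/2520, 138241/20160, 1/181440, …
ICs: h(0) = 0, h′(0) = 2, h′′(0) = -4, h′′′(0) = 2.

f: a_k = 0, -6, 0, 8, 0, -96/5, 0, 384/7, 0, -512/3, …
g: a_k = 2, 2, 1, 1/3, 1/12, 1/60, 1/360, 1/2520, 1/20160, 1/181440, …
f+g: L₀ = lclm(L_f,L_g), ord ≤ 2+1.
h=∫h₀ ⇒ L = L₀·Dx.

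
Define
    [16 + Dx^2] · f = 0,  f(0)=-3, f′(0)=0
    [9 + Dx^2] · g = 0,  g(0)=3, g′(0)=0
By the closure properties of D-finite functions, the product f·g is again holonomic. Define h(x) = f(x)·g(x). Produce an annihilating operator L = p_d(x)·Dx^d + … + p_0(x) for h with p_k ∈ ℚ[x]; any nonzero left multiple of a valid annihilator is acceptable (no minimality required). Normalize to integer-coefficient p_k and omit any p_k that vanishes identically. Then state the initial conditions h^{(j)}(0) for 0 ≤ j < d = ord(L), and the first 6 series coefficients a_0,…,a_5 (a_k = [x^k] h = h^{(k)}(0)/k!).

f: a_k = -3, 0, 24, 0, -32, 0, …
g: a_k = 3, 0, -27/2, 0, 81/8, 0, …
Sym-product of L_f,L_g gives L₀ (≤ ord 4).
L = 49 + 50·Dx^2 + Dx^4  (order 4).
h: a_k = -9, 0, 225/2, 0, -3603/8, 0, …
ICs: h(0) = -9, h′(0) = 0, h′′(0) = 225, h′′′(0) = 0.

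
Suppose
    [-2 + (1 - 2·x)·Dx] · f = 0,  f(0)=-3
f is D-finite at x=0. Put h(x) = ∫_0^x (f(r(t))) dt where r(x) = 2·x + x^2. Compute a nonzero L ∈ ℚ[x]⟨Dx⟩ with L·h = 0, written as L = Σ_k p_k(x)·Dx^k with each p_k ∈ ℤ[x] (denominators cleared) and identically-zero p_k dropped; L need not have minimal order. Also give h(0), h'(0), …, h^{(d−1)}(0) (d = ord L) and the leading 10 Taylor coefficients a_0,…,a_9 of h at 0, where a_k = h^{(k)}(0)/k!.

L = (4 + 4·x)·Dx + (-1 + 4·x + 2·x^2)·Dx^2  (order 2).
h: a_k = 0, -3, -6, -18, -60, -1068/5, -792, -21144/7, -11760, -46512, …
ICs: h(0) = 0, h′(0) = -3.

f: a_k = -3, -6, -12, -24, -48, -96, -192, -384, -768, -1536, …
Substitute x→r, Dx→(1/r')Dx; clear ⇒ L₀.
Integrate: L := L₀·Dx.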